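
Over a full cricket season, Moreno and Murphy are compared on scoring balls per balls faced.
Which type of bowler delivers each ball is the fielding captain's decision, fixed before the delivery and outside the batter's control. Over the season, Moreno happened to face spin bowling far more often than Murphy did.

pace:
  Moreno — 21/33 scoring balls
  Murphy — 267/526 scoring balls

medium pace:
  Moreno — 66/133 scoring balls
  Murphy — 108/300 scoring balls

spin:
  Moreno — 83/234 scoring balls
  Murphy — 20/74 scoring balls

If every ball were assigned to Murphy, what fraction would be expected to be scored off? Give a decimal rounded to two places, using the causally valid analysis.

0.40

Nothing the player does changes bowling type; the imbalance is an allocation artefact. With bowling type also predicting the outcome, the pooled figure is confounded, and the within-stratum comparison is the causal one.
Standardising Murphy to the population bowling type mix: 0.430·267/526 + 0.333·108/300 + 0.237·20/74 = 0.402.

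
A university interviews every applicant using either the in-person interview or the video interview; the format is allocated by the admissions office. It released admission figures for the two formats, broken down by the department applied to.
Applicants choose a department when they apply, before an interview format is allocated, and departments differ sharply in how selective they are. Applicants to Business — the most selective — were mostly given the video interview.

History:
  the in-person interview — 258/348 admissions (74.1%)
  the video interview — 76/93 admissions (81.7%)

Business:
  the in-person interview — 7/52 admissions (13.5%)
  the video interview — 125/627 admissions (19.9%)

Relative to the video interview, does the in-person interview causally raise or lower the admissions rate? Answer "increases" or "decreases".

decreases

Nothing the interview format does changes department; the imbalance is an allocation artefact. With department also predicting the outcome, the pooled figure is confounded, and the within-stratum comparison is the causal one.
Within each level — History: 74.1% vs 81.7%; Business: 13.5% vs 19.9% — the video interview is higher every time.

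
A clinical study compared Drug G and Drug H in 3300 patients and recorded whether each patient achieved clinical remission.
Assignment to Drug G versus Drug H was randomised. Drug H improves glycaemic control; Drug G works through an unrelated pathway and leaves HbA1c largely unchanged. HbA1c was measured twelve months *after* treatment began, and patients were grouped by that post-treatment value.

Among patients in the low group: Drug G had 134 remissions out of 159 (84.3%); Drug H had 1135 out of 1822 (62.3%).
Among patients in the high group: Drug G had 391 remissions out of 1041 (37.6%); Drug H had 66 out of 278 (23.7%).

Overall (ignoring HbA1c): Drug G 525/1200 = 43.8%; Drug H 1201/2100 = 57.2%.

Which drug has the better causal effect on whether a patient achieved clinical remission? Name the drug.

The stratified and pooled comparisons disagree (Drug G wins within each HbA1c; Drug H wins overall), so the answer turns on the causal role of HbA1c.
HbA1c here is a post-treatment variable shaped by the drug; conditioning on it would introduce bias rather than remove it. The overall comparison is the causal one.
Pooled: Drug G 43.8% vs Drug H 57.2%; Drug H is higher overall.

Drug H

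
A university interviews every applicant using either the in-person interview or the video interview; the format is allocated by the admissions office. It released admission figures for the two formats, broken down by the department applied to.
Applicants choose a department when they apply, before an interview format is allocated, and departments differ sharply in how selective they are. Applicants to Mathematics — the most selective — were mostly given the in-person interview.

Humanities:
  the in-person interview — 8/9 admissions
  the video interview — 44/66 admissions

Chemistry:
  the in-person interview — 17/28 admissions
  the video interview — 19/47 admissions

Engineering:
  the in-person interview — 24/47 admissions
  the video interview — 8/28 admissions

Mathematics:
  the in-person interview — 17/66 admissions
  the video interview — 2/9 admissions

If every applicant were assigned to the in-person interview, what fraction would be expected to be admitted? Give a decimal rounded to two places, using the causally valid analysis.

0.57

The imbalance in department arose from how applicants were allocated, not from anything the interview format did; and department independently affects the outcome. The pooled gap is confounded — condition on department.
Standardising the in-person interview to the population department mix: 0.250·8/9 + 0.250·17/28 + 0.250·24/47 + 0.250·17/66 = 0.566.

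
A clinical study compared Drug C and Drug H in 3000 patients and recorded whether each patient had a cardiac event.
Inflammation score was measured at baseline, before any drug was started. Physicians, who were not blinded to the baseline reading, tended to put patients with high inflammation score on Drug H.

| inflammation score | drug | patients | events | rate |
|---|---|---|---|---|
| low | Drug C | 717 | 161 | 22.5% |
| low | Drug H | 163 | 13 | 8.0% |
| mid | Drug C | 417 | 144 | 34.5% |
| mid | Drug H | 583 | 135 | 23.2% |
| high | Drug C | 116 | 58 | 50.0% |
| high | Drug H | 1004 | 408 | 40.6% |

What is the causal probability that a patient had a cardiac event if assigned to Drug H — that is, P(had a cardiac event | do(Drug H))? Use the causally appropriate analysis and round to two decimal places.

0.25

Here inflammation score is a common cause — it drives both which drug a case falls under and the outcome. The crude comparison mixes populations; the stratum-specific rates are the causally relevant ones.
Standardising Drug H to the population inflammation score mix: 0.293·13/163 + 0.333·135/583 + 0.373·408/1004 = 0.252.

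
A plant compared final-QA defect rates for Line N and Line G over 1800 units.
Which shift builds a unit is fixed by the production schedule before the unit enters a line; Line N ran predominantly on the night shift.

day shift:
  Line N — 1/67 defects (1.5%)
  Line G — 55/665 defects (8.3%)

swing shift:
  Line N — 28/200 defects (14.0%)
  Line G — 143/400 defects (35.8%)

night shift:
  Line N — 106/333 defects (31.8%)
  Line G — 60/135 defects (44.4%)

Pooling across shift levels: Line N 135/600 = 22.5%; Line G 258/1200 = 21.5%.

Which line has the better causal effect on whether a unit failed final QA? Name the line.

Shift differs across lines for reasons unrelated to any effect of the line itself, and it separately predicts the outcome — a classic confounder. We must compare within shift levels.
Within each level — day shift: 1.5% vs 8.3%; swing shift: 14.0% vs 35.8%; night shift: 31.8% vs 44.4% — Line N is lower every time.

Line N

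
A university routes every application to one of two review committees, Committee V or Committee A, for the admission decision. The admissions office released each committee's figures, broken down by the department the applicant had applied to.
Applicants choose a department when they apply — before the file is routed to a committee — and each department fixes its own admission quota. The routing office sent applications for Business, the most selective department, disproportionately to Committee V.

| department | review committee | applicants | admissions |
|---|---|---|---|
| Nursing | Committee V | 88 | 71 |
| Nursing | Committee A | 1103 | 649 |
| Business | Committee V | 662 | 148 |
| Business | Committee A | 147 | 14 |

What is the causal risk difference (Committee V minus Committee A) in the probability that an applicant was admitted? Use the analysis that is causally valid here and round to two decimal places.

Nothing the review committee does changes department; the imbalance is an allocation artefact. With department also predicting the outcome, the pooled figure is confounded, and the within-stratum comparison is the causal one.
Adjusting over the population distribution of department: 0.596·(0.807−0.588) + 0.405·(0.224−0.095) = +0.182.

+0.18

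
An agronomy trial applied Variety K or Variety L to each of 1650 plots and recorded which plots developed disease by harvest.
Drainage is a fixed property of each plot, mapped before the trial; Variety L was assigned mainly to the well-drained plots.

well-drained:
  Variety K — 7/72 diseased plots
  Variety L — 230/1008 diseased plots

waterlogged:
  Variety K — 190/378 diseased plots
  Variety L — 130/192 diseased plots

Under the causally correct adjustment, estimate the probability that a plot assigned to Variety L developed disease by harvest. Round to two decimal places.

The field drainage-specific comparison favours Variety K throughout, but the pooled figures favour Variety L. The question is whether to condition on field drainage.
Here field drainage is a common cause — it drives both which variety a case falls under and the outcome. The crude comparison mixes populations; the stratum-specific rates are the causally relevant ones.
Standardising Variety L to the population field drainage mix: 0.655·230/1008 + 0.345·130/192 = 0.383.

0.38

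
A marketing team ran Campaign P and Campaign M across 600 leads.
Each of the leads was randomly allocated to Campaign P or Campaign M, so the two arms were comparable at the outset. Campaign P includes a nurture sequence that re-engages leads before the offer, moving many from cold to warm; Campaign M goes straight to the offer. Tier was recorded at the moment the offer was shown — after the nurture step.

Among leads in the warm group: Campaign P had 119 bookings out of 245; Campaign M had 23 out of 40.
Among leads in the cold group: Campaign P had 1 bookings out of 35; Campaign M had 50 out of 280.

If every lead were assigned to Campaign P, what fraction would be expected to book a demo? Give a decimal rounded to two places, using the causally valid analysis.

0.43

Campaign M is higher inside every engagement tier stratum but Campaign P is higher in aggregate. Whether to stratify depends on how engagement tier relates to the campaign.
Because the campaign influences engagement tier, engagement tier is a post-treatment mediator, not a confounder. Stratifying on it would bias the estimate; the causal effect is the crude pooled difference.
So P(outcome | do(Campaign P)) is just the pooled rate for Campaign P: 120/280 = 0.429.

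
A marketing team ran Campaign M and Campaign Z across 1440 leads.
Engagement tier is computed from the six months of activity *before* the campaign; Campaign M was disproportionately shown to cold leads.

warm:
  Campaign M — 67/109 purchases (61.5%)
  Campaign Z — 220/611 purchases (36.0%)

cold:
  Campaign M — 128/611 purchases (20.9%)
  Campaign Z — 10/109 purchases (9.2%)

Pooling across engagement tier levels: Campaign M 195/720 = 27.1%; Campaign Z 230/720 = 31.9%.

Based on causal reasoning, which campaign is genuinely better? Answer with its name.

The engagement tier-specific comparison favours Campaign M throughout, but the pooled figures favour Campaign Z. The question is whether to condition on engagement tier.
Nothing the campaign does changes engagement tier; the imbalance is an allocation artefact. With engagement tier also predicting the outcome, the pooled figure is confounded, and the within-stratum comparison is the causal one.
Within each level — warm: 61.5% vs 36.0%; cold: 20.9% vs 9.2% — Campaign M is higher every time.

Campaign M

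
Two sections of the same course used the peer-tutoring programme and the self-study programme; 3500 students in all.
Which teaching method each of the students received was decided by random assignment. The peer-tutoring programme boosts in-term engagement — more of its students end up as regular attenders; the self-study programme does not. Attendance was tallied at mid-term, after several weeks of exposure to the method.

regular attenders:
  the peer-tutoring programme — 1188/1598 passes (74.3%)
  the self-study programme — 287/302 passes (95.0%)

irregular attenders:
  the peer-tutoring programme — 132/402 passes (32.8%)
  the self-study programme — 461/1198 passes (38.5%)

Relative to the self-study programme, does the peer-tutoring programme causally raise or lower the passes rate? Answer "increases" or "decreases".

The stratified and pooled comparisons disagree (the self-study programme wins within each mid-term attendance; the peer-tutoring programme wins overall), so the answer turns on the causal role of mid-term attendance.
The distribution of mid-term attendance is itself part of what the teaching method does — it is an intermediate outcome. Holding it fixed would remove that part of the effect; the total effect is the pooled difference.
Pooled: the peer-tutoring programme 66.0% vs the self-study programme 49.9%; the peer-tutoring programme is higher overall.

increases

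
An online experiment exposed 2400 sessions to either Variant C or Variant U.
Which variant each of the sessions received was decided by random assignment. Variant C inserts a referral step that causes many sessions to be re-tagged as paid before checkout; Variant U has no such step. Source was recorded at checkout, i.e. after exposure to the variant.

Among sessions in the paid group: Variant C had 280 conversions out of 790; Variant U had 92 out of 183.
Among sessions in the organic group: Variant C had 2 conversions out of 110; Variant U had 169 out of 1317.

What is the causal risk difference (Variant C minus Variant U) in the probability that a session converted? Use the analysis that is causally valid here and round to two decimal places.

Within every traffic source level Variant U has the higher rate, yet pooled Variant C does — Simpson's reversal.
Stratifying would compare variants among sessions the variants themselves sorted into traffic source groups — a form of selection on an intermediate. The unconditioned pooled rates give the total causal effect.
The causal difference is the pooled difference: 0.313 − 0.174 = +0.139.

+0.14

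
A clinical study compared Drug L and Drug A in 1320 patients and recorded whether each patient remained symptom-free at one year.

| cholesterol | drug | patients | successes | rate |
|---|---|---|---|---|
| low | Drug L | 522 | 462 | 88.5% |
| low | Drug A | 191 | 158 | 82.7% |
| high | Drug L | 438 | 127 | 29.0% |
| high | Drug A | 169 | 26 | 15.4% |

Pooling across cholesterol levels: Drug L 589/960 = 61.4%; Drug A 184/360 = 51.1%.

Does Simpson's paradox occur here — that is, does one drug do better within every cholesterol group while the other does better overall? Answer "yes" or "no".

Within each cholesterol level (low 88.5% vs 82.7%; high 29.0% vs 15.4%), Drug L has the higher rate every time. Pooled: 61.4% vs 51.1% — Drug L has the higher rate overall. They agree.

no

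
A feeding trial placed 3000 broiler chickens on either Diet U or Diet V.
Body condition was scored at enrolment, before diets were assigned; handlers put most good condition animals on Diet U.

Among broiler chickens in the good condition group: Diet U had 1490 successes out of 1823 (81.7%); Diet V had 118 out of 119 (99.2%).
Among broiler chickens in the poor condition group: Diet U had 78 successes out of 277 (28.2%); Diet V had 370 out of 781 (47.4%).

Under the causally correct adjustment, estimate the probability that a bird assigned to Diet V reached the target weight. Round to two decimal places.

0.81

The imbalance in starting body condition arose from how broiler chickens were allocated, not from anything the diet did; and starting body condition independently affects the outcome. The pooled gap is confounded — condition on starting body condition.
Standardising Diet V to the population starting body condition mix: 0.647·118/119 + 0.353·370/781 = 0.809.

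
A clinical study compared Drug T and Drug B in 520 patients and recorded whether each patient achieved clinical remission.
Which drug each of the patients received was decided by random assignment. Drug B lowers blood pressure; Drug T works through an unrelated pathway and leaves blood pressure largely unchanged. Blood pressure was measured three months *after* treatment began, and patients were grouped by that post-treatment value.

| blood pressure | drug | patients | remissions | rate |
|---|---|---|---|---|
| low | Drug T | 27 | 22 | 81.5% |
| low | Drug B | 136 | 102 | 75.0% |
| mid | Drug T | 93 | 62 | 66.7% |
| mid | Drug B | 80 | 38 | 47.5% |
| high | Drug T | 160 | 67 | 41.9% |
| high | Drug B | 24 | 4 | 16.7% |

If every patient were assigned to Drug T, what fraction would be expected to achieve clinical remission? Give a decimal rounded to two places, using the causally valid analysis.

Within every blood pressure level Drug T has the higher rate, yet pooled Drug B does — Simpson's reversal.
Because the drug influences blood pressure, blood pressure is a post-treatment mediator, not a confounder. Stratifying on it would bias the estimate; the causal effect is the crude pooled difference.
So P(outcome | do(Drug T)) is just the pooled rate for Drug T: 151/280 = 0.539.

0.54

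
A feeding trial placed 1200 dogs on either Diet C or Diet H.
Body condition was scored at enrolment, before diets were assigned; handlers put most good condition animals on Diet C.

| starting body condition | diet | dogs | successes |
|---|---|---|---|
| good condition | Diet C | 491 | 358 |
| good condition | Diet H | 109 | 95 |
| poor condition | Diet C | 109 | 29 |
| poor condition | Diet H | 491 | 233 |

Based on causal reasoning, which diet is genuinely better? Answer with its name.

Diet H is higher inside every starting body condition stratum but Diet C is higher in aggregate. Whether to stratify depends on how starting body condition relates to the diet.
Starting body condition is set before the diet has any effect — it is not caused by the diet — and it independently drives the outcome. That makes it a confounder, so the causal comparison is within starting body condition levels.
Within each level — good condition: 72.9% vs 87.2%; poor condition: 26.6% vs 47.5% — Diet H is higher every time.

Diet H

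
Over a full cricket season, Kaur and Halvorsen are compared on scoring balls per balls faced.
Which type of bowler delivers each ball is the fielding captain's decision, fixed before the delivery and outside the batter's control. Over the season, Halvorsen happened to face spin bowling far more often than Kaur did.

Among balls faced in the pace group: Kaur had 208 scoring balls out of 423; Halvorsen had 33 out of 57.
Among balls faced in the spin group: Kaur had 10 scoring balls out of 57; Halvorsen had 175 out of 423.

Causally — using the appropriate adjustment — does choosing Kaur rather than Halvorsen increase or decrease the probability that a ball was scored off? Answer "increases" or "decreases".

decreases

Within every bowling type level Halvorsen has the higher rate, yet pooled Kaur does — Simpson's reversal.
Nothing the player does changes bowling type; the imbalance is an allocation artefact. With bowling type also predicting the outcome, the pooled figure is confounded, and the within-stratum comparison is the causal one.
Within each level — pace: 49.2% vs 57.9%; spin: 17.5% vs 41.4% — Halvorsen is higher every time.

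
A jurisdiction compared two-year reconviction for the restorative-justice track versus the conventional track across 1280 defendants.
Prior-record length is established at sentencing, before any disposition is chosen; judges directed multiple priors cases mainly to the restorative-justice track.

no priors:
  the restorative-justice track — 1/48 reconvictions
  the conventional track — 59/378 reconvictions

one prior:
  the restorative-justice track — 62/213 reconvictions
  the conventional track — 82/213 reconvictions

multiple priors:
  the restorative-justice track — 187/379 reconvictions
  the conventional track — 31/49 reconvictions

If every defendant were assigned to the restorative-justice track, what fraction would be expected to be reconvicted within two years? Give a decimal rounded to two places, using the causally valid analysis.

0.27

Prior-record length differs across dispositions for reasons unrelated to any effect of the disposition itself, and it separately predicts the outcome — a classic confounder. We must compare within prior-record length levels.
Standardising the restorative-justice track to the population prior-record length mix: 0.333·1/48 + 0.333·62/213 + 0.334·187/379 = 0.269.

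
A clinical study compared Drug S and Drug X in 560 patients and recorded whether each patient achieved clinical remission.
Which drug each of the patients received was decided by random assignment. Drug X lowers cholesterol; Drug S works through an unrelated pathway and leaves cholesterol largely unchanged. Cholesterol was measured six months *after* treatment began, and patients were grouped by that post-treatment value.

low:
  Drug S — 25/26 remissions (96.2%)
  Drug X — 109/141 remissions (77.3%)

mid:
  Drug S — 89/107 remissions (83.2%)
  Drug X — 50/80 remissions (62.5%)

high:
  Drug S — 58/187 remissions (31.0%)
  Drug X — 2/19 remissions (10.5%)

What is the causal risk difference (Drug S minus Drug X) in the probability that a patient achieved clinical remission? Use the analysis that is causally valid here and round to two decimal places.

Drug S is higher inside every cholesterol stratum but Drug X is higher in aggregate. Whether to stratify depends on how cholesterol relates to the drug.
The distribution of cholesterol is itself part of what the drug does — it is an intermediate outcome. Holding it fixed would remove that part of the effect; the total effect is the pooled difference.
The causal difference is the pooled difference: 0.537 − 0.671 = -0.133.

-0.13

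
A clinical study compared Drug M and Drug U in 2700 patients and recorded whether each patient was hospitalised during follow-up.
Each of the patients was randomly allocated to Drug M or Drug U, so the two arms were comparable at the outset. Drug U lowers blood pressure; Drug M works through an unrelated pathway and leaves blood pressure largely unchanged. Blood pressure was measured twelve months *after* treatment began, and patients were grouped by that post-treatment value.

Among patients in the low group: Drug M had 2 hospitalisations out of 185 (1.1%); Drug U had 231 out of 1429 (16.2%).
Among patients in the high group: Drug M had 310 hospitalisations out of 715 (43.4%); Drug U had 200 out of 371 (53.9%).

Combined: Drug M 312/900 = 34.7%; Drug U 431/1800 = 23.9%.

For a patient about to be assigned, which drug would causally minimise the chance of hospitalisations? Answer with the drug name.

Drug M is lower inside every blood pressure stratum but Drug U is lower in aggregate. Whether to stratify depends on how blood pressure relates to the drug.
Because the drug influences blood pressure, blood pressure is a post-treatment mediator, not a confounder. Stratifying on it would bias the estimate; the causal effect is the crude pooled difference.
Pooled: Drug M 34.7% vs Drug U 23.9%; Drug U is lower overall.

Drug U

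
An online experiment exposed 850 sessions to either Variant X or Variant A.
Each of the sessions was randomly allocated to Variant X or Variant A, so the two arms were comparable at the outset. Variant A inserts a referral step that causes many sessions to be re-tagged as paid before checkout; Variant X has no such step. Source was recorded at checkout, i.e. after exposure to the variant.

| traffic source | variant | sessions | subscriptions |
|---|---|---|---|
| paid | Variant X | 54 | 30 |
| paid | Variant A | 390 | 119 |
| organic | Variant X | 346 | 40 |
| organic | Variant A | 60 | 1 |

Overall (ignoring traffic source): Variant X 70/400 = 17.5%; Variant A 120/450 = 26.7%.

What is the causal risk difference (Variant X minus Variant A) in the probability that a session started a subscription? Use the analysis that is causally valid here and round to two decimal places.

Traffic source is downstream of the variant. One should not condition on a consequence of treatment, so the overall rates are the right comparison.
The causal difference is the pooled difference: 0.175 − 0.267 = -0.092.

-0.09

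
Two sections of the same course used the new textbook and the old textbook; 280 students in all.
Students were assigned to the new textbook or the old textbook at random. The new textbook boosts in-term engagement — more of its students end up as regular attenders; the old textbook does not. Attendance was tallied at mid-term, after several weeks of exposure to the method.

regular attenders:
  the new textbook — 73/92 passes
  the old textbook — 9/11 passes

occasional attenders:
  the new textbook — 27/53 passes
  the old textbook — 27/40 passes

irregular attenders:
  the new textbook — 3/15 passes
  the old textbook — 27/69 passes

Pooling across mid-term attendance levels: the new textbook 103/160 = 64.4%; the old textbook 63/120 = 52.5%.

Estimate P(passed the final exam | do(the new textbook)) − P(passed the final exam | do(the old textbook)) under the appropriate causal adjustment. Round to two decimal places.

Mid-term attendance here is a post-treatment variable shaped by the teaching method; conditioning on it would introduce bias rather than remove it. The overall comparison is the causal one.
The causal difference is the pooled difference: 0.644 − 0.525 = +0.119.

+0.12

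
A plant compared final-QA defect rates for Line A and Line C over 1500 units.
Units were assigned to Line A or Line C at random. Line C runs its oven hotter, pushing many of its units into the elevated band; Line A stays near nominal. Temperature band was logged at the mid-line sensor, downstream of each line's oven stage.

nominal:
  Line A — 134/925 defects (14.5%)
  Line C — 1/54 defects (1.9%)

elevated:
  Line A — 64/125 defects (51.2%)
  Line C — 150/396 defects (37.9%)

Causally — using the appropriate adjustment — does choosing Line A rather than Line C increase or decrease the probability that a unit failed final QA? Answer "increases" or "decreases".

The stratified and pooled comparisons disagree (Line C wins within each in-process temperature band; Line A wins overall), so the answer turns on the causal role of in-process temperature band.
The distribution of in-process temperature band is itself part of what the line does — it is an intermediate outcome. Holding it fixed would remove that part of the effect; the total effect is the pooled difference.
Pooled: Line A 18.9% vs Line C 33.6%; Line A is lower overall.

decreases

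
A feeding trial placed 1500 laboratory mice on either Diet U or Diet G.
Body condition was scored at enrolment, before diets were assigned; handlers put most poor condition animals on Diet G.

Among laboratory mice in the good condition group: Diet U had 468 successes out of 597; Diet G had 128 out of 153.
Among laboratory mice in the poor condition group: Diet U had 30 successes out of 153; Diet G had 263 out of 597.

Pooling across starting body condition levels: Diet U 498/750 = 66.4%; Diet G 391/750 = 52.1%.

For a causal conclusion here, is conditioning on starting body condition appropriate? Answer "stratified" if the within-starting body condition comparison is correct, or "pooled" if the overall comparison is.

The starting body condition-specific comparison favours Diet G throughout, but the pooled figures favour Diet U. The question is whether to condition on starting body condition.
Since starting body condition is a pre-existing factor (not a product of the diet) and it affects the outcome on its own, it is a confounder. The stratified rates, not the pooled rate, identify the causal effect.
Within each level — good condition: 78.4% vs 83.7%; poor condition: 19.6% vs 44.1% — Diet G is higher every time.

stratified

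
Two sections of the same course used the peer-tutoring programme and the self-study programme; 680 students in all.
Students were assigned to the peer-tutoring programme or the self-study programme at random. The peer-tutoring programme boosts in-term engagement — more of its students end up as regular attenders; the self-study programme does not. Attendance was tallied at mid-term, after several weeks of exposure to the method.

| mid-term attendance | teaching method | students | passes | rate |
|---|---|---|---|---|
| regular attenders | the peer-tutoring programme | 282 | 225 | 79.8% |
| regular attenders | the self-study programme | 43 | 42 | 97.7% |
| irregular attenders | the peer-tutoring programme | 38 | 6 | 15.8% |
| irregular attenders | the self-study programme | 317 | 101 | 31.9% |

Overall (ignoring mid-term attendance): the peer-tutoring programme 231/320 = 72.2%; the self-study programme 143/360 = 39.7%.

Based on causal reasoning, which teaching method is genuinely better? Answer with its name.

the peer-tutoring programme

the self-study programme is higher inside every mid-term attendance stratum but the peer-tutoring programme is higher in aggregate. Whether to stratify depends on how mid-term attendance relates to the teaching method.
Mid-term attendance lies on the pathway teaching method → mid-term attendance → outcome, so adjusting for it blocks the indirect effect. For the total causal effect of teaching method, use the unadjusted pooled rates.
Pooled: the peer-tutoring programme 72.2% vs the self-study programme 39.7%; the peer-tutoring programme is higher overall.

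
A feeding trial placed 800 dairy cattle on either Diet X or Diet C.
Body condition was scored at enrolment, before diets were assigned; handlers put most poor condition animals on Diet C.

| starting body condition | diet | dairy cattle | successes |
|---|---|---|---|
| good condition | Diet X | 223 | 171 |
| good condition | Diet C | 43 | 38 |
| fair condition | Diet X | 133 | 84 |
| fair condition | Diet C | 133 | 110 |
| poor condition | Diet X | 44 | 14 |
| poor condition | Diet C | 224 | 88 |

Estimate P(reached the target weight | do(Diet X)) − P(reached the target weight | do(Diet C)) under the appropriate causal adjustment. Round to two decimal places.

-0.13

Within every starting body condition level Diet C has the higher rate, yet pooled Diet X does — Simpson's reversal.
The imbalance in starting body condition arose from how dairy cattle were allocated, not from anything the diet did; and starting body condition independently affects the outcome. The pooled gap is confounded — condition on starting body condition.
Adjusting over the population distribution of starting body condition: 0.333·(0.767−0.884) + 0.333·(0.632−0.827) + 0.335·(0.318−0.393) = -0.129.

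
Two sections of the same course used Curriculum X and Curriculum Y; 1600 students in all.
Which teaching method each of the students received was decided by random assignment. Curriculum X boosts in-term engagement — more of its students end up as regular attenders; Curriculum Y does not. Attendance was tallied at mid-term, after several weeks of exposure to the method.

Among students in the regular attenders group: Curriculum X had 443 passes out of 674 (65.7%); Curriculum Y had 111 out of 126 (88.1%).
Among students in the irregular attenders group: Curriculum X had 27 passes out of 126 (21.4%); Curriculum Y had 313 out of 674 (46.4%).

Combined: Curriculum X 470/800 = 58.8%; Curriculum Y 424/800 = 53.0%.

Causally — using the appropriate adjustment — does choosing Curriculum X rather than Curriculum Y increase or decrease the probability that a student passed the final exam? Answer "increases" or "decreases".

The mid-term attendance-specific comparison favours Curriculum Y throughout, but the pooled figures favour Curriculum X. The question is whether to condition on mid-term attendance.
Mid-term attendance is downstream of the teaching method. One should not condition on a consequence of treatment, so the overall rates are the right comparison.
Pooled: Curriculum X 58.8% vs Curriculum Y 53.0%; Curriculum X is higher overall.

increases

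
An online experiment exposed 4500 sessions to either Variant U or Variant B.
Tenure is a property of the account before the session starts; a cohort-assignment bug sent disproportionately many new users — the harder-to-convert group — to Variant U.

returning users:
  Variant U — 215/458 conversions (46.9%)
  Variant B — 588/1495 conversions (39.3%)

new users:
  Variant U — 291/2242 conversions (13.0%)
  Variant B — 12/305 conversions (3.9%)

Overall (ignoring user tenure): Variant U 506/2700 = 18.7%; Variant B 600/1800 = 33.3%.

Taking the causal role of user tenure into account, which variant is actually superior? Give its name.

Variant U

User tenure satisfies the back-door criterion: it is not a descendant of the variant, and it blocks the spurious path from variant to outcome. Adjusting for it (i.e., using the within-user tenure rates) gives the causal effect.
Within each level — returning users: 46.9% vs 39.3%; new users: 13.0% vs 3.9% — Variant U is higher every time.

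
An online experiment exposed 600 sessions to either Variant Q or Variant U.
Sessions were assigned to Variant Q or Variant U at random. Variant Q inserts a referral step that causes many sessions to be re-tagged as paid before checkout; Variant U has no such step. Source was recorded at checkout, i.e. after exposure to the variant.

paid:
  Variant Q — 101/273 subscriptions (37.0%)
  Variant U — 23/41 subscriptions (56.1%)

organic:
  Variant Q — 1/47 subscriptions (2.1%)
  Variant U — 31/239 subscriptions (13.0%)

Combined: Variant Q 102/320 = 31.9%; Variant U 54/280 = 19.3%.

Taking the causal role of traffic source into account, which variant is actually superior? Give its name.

The stratified and pooled comparisons disagree (Variant U wins within each traffic source; Variant Q wins overall), so the answer turns on the causal role of traffic source.
Traffic source is downstream of the variant. One should not condition on a consequence of treatment, so the overall rates are the right comparison.
Pooled: Variant Q 31.9% vs Variant U 19.3%; Variant Q is higher overall.

Variant Q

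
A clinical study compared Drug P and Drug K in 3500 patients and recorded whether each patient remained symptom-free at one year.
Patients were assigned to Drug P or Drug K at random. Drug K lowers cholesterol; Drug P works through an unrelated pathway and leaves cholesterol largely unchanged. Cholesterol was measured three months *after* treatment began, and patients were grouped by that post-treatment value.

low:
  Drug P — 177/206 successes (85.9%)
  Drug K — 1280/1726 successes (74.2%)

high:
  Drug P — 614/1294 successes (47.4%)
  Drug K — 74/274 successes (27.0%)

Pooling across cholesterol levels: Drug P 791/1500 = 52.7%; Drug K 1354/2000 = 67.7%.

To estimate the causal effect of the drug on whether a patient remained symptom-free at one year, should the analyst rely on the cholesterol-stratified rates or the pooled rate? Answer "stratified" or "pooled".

pooled

Cholesterol is downstream of the drug. One should not condition on a consequence of treatment, so the overall rates are the right comparison.
Pooled: Drug P 52.7% vs Drug K 67.7%; Drug K is higher overall.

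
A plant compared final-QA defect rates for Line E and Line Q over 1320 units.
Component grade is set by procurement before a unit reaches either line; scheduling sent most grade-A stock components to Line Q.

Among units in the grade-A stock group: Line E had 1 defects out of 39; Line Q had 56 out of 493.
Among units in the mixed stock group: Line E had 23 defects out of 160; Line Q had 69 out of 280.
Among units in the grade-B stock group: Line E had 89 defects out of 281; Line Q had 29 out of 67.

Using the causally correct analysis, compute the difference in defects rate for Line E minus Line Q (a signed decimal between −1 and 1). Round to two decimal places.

Nothing the line does changes component grade; the imbalance is an allocation artefact. With component grade also predicting the outcome, the pooled figure is confounded, and the within-stratum comparison is the causal one.
Adjusting over the population distribution of component grade: 0.403·(0.026−0.114) + 0.333·(0.144−0.246) + 0.264·(0.317−0.433) = -0.100.

-0.10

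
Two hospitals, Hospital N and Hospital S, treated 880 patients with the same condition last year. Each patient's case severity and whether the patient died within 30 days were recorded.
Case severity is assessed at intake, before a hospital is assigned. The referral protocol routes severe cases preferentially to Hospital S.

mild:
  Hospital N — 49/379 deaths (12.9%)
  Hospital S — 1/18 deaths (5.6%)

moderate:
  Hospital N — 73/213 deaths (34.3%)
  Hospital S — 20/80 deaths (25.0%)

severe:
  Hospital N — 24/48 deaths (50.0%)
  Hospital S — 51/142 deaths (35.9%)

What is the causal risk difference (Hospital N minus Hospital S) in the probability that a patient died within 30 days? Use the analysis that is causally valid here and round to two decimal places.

+0.09

Within every case severity level Hospital S has the lower rate, yet pooled Hospital N does — Simpson's reversal.
The imbalance in case severity arose from how patients were allocated, not from anything the hospital did; and case severity independently affects the outcome. The pooled gap is confounded — condition on case severity.
Adjusting over the population distribution of case severity: 0.451·(0.129−0.056) + 0.333·(0.343−0.250) + 0.216·(0.500−0.359) = +0.095.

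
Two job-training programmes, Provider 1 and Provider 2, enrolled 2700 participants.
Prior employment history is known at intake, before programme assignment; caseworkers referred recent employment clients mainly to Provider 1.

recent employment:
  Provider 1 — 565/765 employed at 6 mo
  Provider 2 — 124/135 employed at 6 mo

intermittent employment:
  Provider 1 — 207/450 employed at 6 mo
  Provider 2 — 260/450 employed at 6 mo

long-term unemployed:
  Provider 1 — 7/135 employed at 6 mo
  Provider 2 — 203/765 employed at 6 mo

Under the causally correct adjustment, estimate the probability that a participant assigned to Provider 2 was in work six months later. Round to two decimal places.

Within every prior employment history level Provider 2 has the higher rate, yet pooled Provider 1 does — Simpson's reversal.
The imbalance in prior employment history arose from how participants were allocated, not from anything the programme did; and prior employment history independently affects the outcome. The pooled gap is confounded — condition on prior employment history.
Standardising Provider 2 to the population prior employment history mix: 0.333·124/135 + 0.333·260/450 + 0.333·203/765 = 0.587.

0.59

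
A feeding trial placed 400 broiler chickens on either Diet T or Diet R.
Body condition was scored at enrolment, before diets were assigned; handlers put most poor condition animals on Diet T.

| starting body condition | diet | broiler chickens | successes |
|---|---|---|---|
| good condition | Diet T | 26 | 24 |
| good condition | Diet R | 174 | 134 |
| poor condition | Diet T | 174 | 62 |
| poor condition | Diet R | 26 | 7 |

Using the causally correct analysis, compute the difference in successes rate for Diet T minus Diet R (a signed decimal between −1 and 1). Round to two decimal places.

Here starting body condition is a common cause — it drives both which diet a case falls under and the outcome. The crude comparison mixes populations; the stratum-specific rates are the causally relevant ones.
Adjusting over the population distribution of starting body condition: 0.500·(0.923−0.770) + 0.500·(0.356−0.269) = +0.120.

+0.12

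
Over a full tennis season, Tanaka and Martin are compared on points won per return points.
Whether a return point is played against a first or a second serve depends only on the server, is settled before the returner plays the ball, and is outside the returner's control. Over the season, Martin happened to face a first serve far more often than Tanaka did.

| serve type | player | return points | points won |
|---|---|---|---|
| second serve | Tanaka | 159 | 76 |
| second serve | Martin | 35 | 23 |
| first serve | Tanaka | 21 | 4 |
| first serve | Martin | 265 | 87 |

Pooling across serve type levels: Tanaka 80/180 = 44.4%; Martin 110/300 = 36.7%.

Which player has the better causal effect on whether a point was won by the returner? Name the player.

The serve type-specific comparison favours Martin throughout, but the pooled figures favour Tanaka. The question is whether to condition on serve type.
Serve type differs across players for reasons unrelated to any effect of the player itself, and it separately predicts the outcome — a classic confounder. We must compare within serve type levels.
Within each level — second serve: 47.8% vs 65.7%; first serve: 19.0% vs 32.8% — Martin is higher every time.

Martin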